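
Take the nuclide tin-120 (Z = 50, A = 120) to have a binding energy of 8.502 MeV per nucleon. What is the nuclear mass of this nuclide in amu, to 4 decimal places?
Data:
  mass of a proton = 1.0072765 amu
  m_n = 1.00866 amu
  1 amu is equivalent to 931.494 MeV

Total binding energy = 120 × 8.502 = 1020.240 MeV
Mass defect = 1020.240 MeV / (931.494 MeV/amu) = 1.095273 amu
Constituent mass = 50(1.0072765) + 70(1.00866) = 120.9700250 amu
Nuclear mass = 120.9700250 − 1.095273 = 119.8747520 amu ≈ 119.8748 amu (to 4 decimal places)

119.8748 amu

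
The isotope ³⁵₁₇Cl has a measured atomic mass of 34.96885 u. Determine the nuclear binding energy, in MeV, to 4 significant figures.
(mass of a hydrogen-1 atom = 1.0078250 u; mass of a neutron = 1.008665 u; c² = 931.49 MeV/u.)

298.2 MeV

The nucleus contains 17 protons and 35 − 17 = 18 neutrons.
Total constituent mass: 17 × 1.0078250 + 18 × 1.008665 = 35.2889950 u
Δm = 35.2889950 − 34.96885 = 0.3201450 u
Binding energy = Δm·c² = 0.3201450 × 931.49 MeV/u = 298.212 MeV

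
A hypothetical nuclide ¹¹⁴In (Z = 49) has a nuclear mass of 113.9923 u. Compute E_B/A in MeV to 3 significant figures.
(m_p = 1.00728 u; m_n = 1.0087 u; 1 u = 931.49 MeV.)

7.60 MeV/nucleon

Σm = 49·m_p + 65·m_n = 49.35672 + 65.5655 = 114.92222 u
The mass defect is 114.92222 − 113.9923 = 0.92992 u.
E_B = 0.92992 × 931.49 = 866.211 MeV
Dividing by A = 114 gives 7.598 MeV per nucleon.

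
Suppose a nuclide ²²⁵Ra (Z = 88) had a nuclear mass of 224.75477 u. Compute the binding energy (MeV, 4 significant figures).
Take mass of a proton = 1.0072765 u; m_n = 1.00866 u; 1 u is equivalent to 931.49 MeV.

1930 MeV

The nucleus contains 88 protons and 225 − 88 = 137 neutrons.
Σm = 88·m_p + 137·m_n = 88.6403320 + 138.18642 = 226.8267520 u
Mass defect Δm = 226.8267520 − 224.75477 = 2.0719820 u
Converting to energy: 2.0719820 u × 931.49 MeV/u = 1930.03 MeV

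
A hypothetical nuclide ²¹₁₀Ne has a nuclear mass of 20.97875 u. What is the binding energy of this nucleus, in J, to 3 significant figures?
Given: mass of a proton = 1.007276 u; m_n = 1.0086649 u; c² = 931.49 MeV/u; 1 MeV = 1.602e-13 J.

Z = 10, so N = A − Z = 21 − 10 = 11.
Mass of separated nucleons = 10(1.007276) + 11(1.0086649) = 10.072760 + 11.0953139 = 21.1680739 u
Mass defect Δm = 21.1680739 − 20.97875 = 0.1893239 u
Binding energy = Δm·c² = 0.1893239 × 931.49 MeV/u = 176.353 MeV
In joules: 176.353 MeV × 1.602e-13 J/MeV = 2.8252e-11 J

2.83e-11 J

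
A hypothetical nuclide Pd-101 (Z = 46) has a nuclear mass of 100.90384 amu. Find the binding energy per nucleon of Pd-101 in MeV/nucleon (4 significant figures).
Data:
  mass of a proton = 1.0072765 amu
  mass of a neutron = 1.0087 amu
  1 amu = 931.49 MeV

With 46 protons and 55 neutrons (A = 101):
Σm = 46·m_p + 55·m_n = 46.3347190 + 55.4785 = 101.8132190 amu
Mass defect Δm = 101.8132190 − 100.90384 = 0.9093790 amu
E_B = 0.9093790 × 931.49 = 847.077 MeV
Per nucleon: 847.077 / 101 = 8.387 MeV

8.387 MeV/nucleon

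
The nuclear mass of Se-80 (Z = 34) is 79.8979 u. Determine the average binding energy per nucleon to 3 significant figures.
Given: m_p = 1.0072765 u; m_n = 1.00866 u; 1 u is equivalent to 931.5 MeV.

Mass of separated nucleons = 34(1.0072765) + 46(1.00866) = 34.2474010 + 46.39836 = 80.6457610 u
Mass defect Δm = 80.6457610 − 79.8979 = 0.7478610 u
Converting to energy: 0.7478610 u × 931.5 MeV/u = 696.633 MeV
Dividing by A = 80 gives 8.708 MeV per nucleon.

8.71 MeV/nucleon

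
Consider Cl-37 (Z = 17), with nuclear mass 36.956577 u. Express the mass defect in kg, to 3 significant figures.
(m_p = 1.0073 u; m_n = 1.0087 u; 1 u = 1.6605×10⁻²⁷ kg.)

5.67e-28 kg

The nucleus contains 17 protons and 37 − 17 = 20 neutrons.
Mass of separated nucleons = 17(1.0073) + 20(1.0087) = 17.1241 + 20.1740 = 37.2981 u
Δm = 37.2981 − 36.956577 = 0.341523 u
In SI units: 0.341523 u × 1.6605×10⁻²⁷ kg/u = 5.6710e-28 kg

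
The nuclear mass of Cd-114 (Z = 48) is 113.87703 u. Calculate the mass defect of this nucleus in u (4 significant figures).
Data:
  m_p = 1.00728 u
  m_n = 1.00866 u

Σm = 48·m_p + 66·m_n = 48.34944 + 66.57156 = 114.92100 u
Δm = 114.92100 − 113.87703 = 1.04397 u

1.044 u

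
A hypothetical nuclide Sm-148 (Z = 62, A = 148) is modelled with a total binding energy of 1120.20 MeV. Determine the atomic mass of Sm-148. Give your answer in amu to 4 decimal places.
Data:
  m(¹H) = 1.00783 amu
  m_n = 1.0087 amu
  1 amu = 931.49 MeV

148.0311 amu

Mass defect = 1120.20 MeV / (931.49 MeV/amu) = 1.202589 amu
Constituent mass = 62(1.00783) + 86(1.0087) = 149.23366 amu
Atomic mass = 149.23366 − 1.202589 = 148.031071 amu ≈ 148.0311 amu (to 4 decimal places)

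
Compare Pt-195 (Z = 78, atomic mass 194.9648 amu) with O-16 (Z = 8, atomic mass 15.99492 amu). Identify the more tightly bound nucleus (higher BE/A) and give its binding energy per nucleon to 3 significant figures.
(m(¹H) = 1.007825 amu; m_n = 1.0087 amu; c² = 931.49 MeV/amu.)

O-16; 7.99 MeV/nucleon

Pt-195: Σm = 78(1.007825) + 117(1.0087) = 196.628250 amu; Δm = 1.663450 amu; E_B = 1549.5 MeV; E_B/A = 7.946 MeV
O-16: Σm = 8(1.007825) + 8(1.0087) = 16.132200 amu; Δm = 0.137280 amu; E_B = 127.87 MeV; E_B/A = 7.992 MeV
O-16 has the higher binding energy per nucleon, so it is the more tightly bound nucleus.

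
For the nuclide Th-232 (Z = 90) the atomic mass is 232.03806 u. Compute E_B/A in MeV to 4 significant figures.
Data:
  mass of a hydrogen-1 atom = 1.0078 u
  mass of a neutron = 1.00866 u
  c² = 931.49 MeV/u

With 90 protons and 142 neutrons (A = 232):
Σm = 90·m(¹H) + 142·m_n = 90.7020 + 143.22972 = 233.93172 u
Δm = 233.93172 − 232.03806 = 1.89366 u
Binding energy = Δm·c² = 1.89366 × 931.49 MeV/u = 1763.93 MeV
BE/A = 1763.93 MeV / 232 = 7.603 MeV/nucleon

7.603 MeV/nucleon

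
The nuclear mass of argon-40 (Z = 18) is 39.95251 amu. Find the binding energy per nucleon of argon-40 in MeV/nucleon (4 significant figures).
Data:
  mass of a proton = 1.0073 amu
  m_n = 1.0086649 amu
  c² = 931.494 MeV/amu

8.605 MeV/nucleon

With 18 protons and 22 neutrons (A = 40):
Σm = 18·m_p + 22·m_n = 18.1314 + 22.1906278 = 40.3220278 amu
Mass defect Δm = 40.3220278 − 39.95251 = 0.3695178 amu
Converting to energy: 0.3695178 amu × 931.494 MeV/amu = 344.204 MeV
BE/A = 344.204 MeV / 40 = 8.605 MeV/nucleon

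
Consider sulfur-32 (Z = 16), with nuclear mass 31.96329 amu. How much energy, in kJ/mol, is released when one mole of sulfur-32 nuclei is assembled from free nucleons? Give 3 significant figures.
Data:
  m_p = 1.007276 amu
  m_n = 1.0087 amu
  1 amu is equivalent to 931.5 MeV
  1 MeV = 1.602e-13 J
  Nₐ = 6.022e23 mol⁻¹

With 16 protons and 16 neutrons (A = 32):
Mass of separated nucleons = 16(1.007276) + 16(1.0087) = 16.116416 + 16.1392 = 32.255616 amu
The mass defect is 32.255616 − 31.96329 = 0.292326 amu.
Converting to energy: 0.292326 amu × 931.5 MeV/amu = 272.302 MeV
Per nucleus in joules: 272.302 MeV × 1.602e-13 J/MeV = 4.3623e-11 J
Per mole: 4.3623e-11 J × 6.022e23 mol⁻¹ = 2.6270e+13 J/mol

2.63e+10 kJ/mol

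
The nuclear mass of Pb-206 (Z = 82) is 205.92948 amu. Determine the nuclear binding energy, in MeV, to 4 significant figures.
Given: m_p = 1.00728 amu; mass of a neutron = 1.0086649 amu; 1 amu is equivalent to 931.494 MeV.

1623 MeV

The nucleus contains 82 protons and 206 − 82 = 124 neutrons.
Mass of separated nucleons = 82(1.00728) + 124(1.0086649) = 82.59696 + 125.0744476 = 207.6714076 amu
Δm = 207.6714076 − 205.92948 = 1.7419276 amu
Binding energy = Δm·c² = 1.7419276 × 931.494 MeV/amu = 1622.60 MeV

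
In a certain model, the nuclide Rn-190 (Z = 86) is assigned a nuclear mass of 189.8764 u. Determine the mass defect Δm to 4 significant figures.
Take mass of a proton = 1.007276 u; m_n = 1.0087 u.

1.654 u

The nucleus contains 86 protons and 190 − 86 = 104 neutrons.
Total constituent mass: 86 × 1.007276 + 104 × 1.0087 = 191.530536 u
The mass defect is 191.530536 − 189.8764 = 1.654136 u.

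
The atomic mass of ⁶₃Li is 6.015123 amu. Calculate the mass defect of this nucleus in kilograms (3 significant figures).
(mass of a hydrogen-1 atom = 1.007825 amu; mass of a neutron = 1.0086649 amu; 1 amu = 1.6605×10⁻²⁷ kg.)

5.70e-29 kg

Z = 3, so N = A − Z = 6 − 3 = 3.
Total constituent mass: 3 × 1.007825 + 3 × 1.0086649 = 6.0494697 amu
Δm = 6.0494697 − 6.015123 = 0.0343467 amu
In SI units: 0.0343467 amu × 1.6605×10⁻²⁷ kg/amu = 5.7033e-29 kg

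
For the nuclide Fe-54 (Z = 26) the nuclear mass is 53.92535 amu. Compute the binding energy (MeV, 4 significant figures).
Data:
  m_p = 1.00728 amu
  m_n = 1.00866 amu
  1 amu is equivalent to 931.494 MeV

The nucleus contains 26 protons and 54 − 26 = 28 neutrons.
Σm = 26·m_p + 28·m_n = 26.18928 + 28.24248 = 54.43176 amu
Δm = 54.43176 − 53.92535 = 0.50641 amu
E_B = 0.50641 × 931.494 = 471.718 MeV

471.7 MeV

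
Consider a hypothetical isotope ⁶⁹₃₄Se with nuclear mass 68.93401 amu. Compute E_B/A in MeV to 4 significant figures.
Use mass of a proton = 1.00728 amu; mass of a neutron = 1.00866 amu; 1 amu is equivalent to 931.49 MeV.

8.324 MeV/nucleon

Total constituent mass: 34 × 1.00728 + 35 × 1.00866 = 69.55062 amu
The mass defect is 69.55062 − 68.93401 = 0.61661 amu.
Binding energy = Δm·c² = 0.61661 × 931.49 MeV/amu = 574.366 MeV
BE/A = 574.366 MeV / 69 = 8.324 MeV/nucleon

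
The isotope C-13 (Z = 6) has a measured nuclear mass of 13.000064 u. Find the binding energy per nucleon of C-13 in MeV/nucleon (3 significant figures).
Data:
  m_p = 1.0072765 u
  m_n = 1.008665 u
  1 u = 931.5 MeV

7.47 MeV/nucleon

With 6 protons and 7 neutrons (A = 13):
Σm = 6·m_p + 7·m_n = 6.0436590 + 7.060655 = 13.1043140 u
Mass defect Δm = 13.1043140 − 13.000064 = 0.1042500 u
E_B = 0.1042500 × 931.5 = 97.1089 MeV
Per nucleon: 97.1089 / 13 = 7.470 MeV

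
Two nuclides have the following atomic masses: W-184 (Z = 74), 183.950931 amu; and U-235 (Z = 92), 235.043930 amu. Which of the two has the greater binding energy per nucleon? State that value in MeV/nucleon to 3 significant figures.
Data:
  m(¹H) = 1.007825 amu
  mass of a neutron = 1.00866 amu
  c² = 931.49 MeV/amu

W-184; 8.00 MeV/nucleon

W-184: Σm = 74(1.007825) + 110(1.00866) = 185.531650 amu; Δm = 1.580719 amu; E_B = 1472.4 MeV; E_B/A = 8.002 MeV
U-235: Σm = 92(1.007825) + 143(1.00866) = 236.958280 amu; Δm = 1.914350 amu; E_B = 1783.2 MeV; E_B/A = 7.588 MeV
W-184 has the higher binding energy per nucleon, so it is the more tightly bound nucleus.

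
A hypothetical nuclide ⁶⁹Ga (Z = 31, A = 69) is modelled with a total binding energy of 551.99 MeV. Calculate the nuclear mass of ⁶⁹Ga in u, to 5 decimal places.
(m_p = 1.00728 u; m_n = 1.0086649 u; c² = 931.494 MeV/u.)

Mass defect = 551.99 MeV / (931.494 MeV/u) = 0.5925857 u
Constituent mass = 31(1.00728) + 38(1.0086649) = 69.5549462 u
Nuclear mass = 69.5549462 − 0.5925857 = 68.9623605 u ≈ 68.96236 u (to 5 decimal places)

68.96236 u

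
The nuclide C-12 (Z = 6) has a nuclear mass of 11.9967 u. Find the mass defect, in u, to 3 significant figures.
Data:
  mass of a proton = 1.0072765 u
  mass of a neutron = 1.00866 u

0.0989 u

Mass of separated nucleons = 6(1.0072765) + 6(1.00866) = 6.0436590 + 6.05196 = 12.0956190 u
Mass defect Δm = 12.0956190 − 11.9967 = 0.0989190 u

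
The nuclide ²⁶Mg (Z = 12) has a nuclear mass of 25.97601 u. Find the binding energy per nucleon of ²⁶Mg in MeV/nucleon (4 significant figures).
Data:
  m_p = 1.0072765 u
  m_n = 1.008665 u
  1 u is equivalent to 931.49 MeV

8.334 MeV/nucleon

Mass of separated nucleons = 12(1.0072765) + 14(1.008665) = 12.0873180 + 14.121310 = 26.2086280 u
Δm = 26.2086280 − 25.97601 = 0.2326180 u
Converting to energy: 0.2326180 u × 931.49 MeV/u = 216.681 MeV
BE/A = 216.681 MeV / 26 = 8.334 MeV/nucleon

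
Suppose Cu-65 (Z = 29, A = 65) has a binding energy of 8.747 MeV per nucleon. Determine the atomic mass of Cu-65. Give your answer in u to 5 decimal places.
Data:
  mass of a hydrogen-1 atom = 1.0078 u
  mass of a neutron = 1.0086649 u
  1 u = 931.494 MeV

Total binding energy = 65 × 8.747 = 568.555 MeV
Mass defect = 568.555 MeV / (931.494 MeV/u) = 0.6103689 u
Constituent mass = 29(1.0078) + 36(1.0086649) = 65.5381364 u
Atomic mass = 65.5381364 − 0.6103689 = 64.9277675 u ≈ 64.92777 u (to 5 decimal places)

64.92777 u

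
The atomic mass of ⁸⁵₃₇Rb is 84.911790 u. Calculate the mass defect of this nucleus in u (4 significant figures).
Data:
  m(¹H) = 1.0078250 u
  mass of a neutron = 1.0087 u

0.7953 u

The nucleus contains 37 protons and 85 − 37 = 48 neutrons.
Total constituent mass: 37 × 1.0078250 + 48 × 1.0087 = 85.7071250 u
Mass defect Δm = 85.7071250 − 84.911790 = 0.7953350 u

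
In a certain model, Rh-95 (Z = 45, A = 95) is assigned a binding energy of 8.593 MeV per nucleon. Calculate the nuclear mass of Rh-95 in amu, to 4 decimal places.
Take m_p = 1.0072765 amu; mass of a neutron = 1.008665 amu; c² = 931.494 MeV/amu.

94.8843 amu

Total binding energy = 95 × 8.593 = 816.335 MeV
Mass defect = 816.335 MeV / (931.494 MeV/amu) = 0.876372 amu
Constituent mass = 45(1.0072765) + 50(1.008665) = 95.7606925 amu
Nuclear mass = 95.7606925 − 0.876372 = 94.8843205 amu ≈ 94.8843 amu (to 4 decimal places)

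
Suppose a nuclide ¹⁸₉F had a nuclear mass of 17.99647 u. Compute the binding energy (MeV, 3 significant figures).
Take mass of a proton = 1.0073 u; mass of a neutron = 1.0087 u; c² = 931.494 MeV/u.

The nucleus contains 9 protons and 18 − 9 = 9 neutrons.
Σm = 9·m_p + 9·m_n = 9.0657 + 9.0783 = 18.1440 u
Mass defect Δm = 18.1440 − 17.99647 = 0.14753 u
Converting to energy: 0.14753 u × 931.494 MeV/u = 137.423 MeV

137 MeV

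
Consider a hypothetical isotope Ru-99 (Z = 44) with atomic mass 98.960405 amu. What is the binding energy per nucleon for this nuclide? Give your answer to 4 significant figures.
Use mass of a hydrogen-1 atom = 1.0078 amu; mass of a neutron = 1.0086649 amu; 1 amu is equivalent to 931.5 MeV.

8.086 MeV/nucleon

The nucleus contains 44 protons and 99 − 44 = 55 neutrons.
Σm = 44·m(¹H) + 55·m_n = 44.3432 + 55.4765695 = 99.8197695 amu
Mass defect Δm = 99.8197695 − 98.960405 = 0.8593645 amu
E_B = 0.8593645 × 931.5 = 800.498 MeV
Per nucleon: 800.498 / 99 = 8.086 MeV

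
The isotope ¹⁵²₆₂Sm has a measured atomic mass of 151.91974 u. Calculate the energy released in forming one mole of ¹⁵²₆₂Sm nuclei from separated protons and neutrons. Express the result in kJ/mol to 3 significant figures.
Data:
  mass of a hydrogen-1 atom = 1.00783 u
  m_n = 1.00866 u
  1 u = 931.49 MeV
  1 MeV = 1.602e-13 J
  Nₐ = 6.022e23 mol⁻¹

1.21e+11 kJ/mol

The nucleus contains 62 protons and 152 − 62 = 90 neutrons.
Mass of separated nucleons = 62(1.00783) + 90(1.00866) = 62.48546 + 90.77940 = 153.26486 u
Mass defect Δm = 153.26486 − 151.91974 = 1.34512 u
E_B = 1.34512 × 931.49 = 1252.97 MeV
Per nucleus in joules: 1252.97 MeV × 1.602e-13 J/MeV = 2.0073e-10 J
Per mole: 2.0073e-10 J × 6.022e23 mol⁻¹ = 1.2088e+14 J/mol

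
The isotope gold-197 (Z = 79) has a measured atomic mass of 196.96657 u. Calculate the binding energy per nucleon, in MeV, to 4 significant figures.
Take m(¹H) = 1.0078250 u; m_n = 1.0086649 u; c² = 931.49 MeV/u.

7.916 MeV/nucleon

Z = 79, so N = A − Z = 197 − 79 = 118.
Total constituent mass: 79 × 1.0078250 + 118 × 1.0086649 = 198.6406332 u
Δm = 198.6406332 − 196.96657 = 1.6740632 u
Binding energy = Δm·c² = 1.6740632 × 931.49 MeV/u = 1559.37 MeV
Per nucleon: 1559.37 / 197 = 7.916 MeV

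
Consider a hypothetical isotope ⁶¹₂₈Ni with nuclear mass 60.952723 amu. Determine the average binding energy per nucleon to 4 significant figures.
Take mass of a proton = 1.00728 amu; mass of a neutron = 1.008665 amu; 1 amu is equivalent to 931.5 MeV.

8.201 MeV/nucleon

With 28 protons and 33 neutrons (A = 61):
Total constituent mass: 28 × 1.00728 + 33 × 1.008665 = 61.489785 amu
The mass defect is 61.489785 − 60.952723 = 0.537062 amu.
E_B = 0.537062 × 931.5 = 500.273 MeV
Per nucleon: 500.273 / 61 = 8.201 MeV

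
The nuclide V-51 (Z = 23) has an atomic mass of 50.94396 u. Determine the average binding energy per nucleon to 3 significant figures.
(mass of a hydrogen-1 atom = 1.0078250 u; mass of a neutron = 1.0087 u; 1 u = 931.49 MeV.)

8.76 MeV/nucleon

The nucleus contains 23 protons and 51 − 23 = 28 neutrons.
Total constituent mass: 23 × 1.0078250 + 28 × 1.0087 = 51.4235750 u
Δm = 51.4235750 − 50.94396 = 0.4796150 u
Converting to energy: 0.4796150 u × 931.49 MeV/u = 446.757 MeV
Dividing by A = 51 gives 8.760 MeV per nucleon.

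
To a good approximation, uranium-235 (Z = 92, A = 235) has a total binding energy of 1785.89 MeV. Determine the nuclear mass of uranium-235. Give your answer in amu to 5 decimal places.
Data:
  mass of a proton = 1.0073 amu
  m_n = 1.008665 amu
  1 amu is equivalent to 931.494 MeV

234.99346 amu

Mass defect = 1785.89 MeV / (931.494 MeV/amu) = 1.9172319 amu
Constituent mass = 92(1.0073) + 143(1.008665) = 236.910695 amu
Nuclear mass = 236.910695 − 1.9172319 = 234.9934631 amu ≈ 234.99346 amu (to 5 decimal places)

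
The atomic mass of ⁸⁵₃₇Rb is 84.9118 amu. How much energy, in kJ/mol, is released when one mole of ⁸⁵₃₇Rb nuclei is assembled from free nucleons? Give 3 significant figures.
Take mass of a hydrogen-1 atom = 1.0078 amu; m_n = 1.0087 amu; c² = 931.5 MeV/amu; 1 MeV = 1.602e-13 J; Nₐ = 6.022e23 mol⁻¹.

Mass of separated nucleons = 37(1.0078) + 48(1.0087) = 37.2886 + 48.4176 = 85.7062 amu
Δm = 85.7062 − 84.9118 = 0.7944 amu
E_B = 0.7944 × 931.5 = 739.984 MeV
Per nucleus in joules: 739.984 MeV × 1.602e-13 J/MeV = 1.1855e-10 J
Per mole: 1.1855e-10 J × 6.022e23 mol⁻¹ = 7.1391e+13 J/mol

7.14e+10 kJ/mol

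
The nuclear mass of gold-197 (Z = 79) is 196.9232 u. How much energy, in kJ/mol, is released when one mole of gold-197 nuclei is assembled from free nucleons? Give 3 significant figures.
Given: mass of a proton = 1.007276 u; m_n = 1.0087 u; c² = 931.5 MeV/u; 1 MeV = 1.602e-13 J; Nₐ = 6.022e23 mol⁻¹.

Σm = 79·m_p + 118·m_n = 79.574804 + 119.0266 = 198.601404 u
Mass defect Δm = 198.601404 − 196.9232 = 1.678204 u
Converting to energy: 1.678204 u × 931.5 MeV/u = 1563.25 MeV
Per nucleus in joules: 1563.25 MeV × 1.602e-13 J/MeV = 2.5043e-10 J
Per mole: 2.5043e-10 J × 6.022e23 mol⁻¹ = 1.5081e+14 J/mol

1.51e+11 kJ/mol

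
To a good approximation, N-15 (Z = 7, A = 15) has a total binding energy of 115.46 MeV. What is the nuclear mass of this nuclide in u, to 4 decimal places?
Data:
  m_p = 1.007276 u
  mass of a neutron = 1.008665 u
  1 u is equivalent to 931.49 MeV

Mass defect = 115.46 MeV / (931.49 MeV/u) = 0.123952 u
Constituent mass = 7(1.007276) + 8(1.008665) = 15.120252 u
Nuclear mass = 15.120252 − 0.123952 = 14.996300 u ≈ 14.9963 u (to 4 decimal places)

14.9963 u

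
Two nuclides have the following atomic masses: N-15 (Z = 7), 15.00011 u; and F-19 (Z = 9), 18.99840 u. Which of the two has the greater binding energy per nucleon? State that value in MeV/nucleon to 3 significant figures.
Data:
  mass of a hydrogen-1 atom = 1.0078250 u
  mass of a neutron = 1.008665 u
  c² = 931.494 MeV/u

N-15: Σm = 7(1.0078250) + 8(1.008665) = 15.1240950 u; Δm = 0.1239850 u; E_B = 115.49 MeV; E_B/A = 7.699 MeV
F-19: Σm = 9(1.0078250) + 10(1.008665) = 19.1570750 u; Δm = 0.1586750 u; E_B = 147.80 MeV; E_B/A = 7.779 MeV
F-19 has the higher binding energy per nucleon, so it is the more tightly bound nucleus.

F-19; 7.78 MeV/nucleon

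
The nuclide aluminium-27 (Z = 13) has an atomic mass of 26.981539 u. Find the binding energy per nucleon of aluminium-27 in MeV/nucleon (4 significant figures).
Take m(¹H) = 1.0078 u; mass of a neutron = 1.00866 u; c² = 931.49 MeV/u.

Σm = 13·m(¹H) + 14·m_n = 13.1014 + 14.12124 = 27.22264 u
The mass defect is 27.22264 − 26.981539 = 0.241101 u.
E_B = 0.241101 × 931.49 = 224.583 MeV
Dividing by A = 27 gives 8.318 MeV per nucleon.

8.318 MeV/nucleon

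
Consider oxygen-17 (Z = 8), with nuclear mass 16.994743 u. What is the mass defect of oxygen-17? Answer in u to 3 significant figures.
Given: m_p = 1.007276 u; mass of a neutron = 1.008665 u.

Z = 8, so N = A − Z = 17 − 8 = 9.
Σm = 8·m_p + 9·m_n = 8.058208 + 9.077985 = 17.136193 u
Δm = 17.136193 − 16.994743 = 0.141450 u

0.141 u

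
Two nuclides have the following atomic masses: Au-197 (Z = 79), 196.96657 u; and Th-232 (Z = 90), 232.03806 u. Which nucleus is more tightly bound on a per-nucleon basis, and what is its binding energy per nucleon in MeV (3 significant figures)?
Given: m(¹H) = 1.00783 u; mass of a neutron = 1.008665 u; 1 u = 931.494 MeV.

Au-197; 7.92 MeV/nucleon

Au-197: Σm = 79(1.00783) + 118(1.008665) = 198.641040 u; Δm = 1.674470 u; E_B = 1559.8 MeV; E_B/A = 7.918 MeV
Th-232: Σm = 90(1.00783) + 142(1.008665) = 233.935130 u; Δm = 1.897070 u; E_B = 1767.1 MeV; E_B/A = 7.617 MeV
Au-197 has the higher binding energy per nucleon, so it is the more tightly bound nucleus.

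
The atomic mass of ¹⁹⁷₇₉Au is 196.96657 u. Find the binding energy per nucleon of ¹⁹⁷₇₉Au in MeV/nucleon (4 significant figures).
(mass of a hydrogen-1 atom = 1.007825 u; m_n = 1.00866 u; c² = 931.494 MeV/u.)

The nucleus contains 79 protons and 197 − 79 = 118 neutrons.
Σm = 79·m(¹H) + 118·m_n = 79.618175 + 119.02188 = 198.640055 u
Δm = 198.640055 − 196.96657 = 1.673485 u
E_B = 1.673485 × 931.494 = 1558.84 MeV
Dividing by A = 197 gives 7.913 MeV per nucleon.

7.913 MeV/nucleon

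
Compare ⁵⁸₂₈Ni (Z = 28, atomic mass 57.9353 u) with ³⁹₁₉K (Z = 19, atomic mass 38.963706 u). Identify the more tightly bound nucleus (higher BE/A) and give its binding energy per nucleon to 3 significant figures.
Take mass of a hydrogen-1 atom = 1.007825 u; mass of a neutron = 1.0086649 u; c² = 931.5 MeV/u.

⁵⁸₂₈Ni: Σm = 28(1.007825) + 30(1.0086649) = 58.4790470 u; Δm = 0.5437470 u; E_B = 506.50 MeV; E_B/A = 8.733 MeV
³⁹₁₉K: Σm = 19(1.007825) + 20(1.0086649) = 39.3219730 u; Δm = 0.3582670 u; E_B = 333.73 MeV; E_B/A = 8.557 MeV
⁵⁸₂₈Ni has the higher binding energy per nucleon, so it is the more tightly bound nucleus.

⁵⁸₂₈Ni; 8.73 MeV/nucleon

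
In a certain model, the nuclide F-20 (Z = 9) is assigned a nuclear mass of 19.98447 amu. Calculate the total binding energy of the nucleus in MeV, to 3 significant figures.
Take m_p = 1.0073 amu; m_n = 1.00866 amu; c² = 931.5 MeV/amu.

164 MeV

With 9 protons and 11 neutrons (A = 20):
Σm = 9·m_p + 11·m_n = 9.0657 + 11.09526 = 20.16096 amu
Δm = 20.16096 − 19.98447 = 0.17649 amu
Converting to energy: 0.17649 amu × 931.5 MeV/amu = 164.400 MeV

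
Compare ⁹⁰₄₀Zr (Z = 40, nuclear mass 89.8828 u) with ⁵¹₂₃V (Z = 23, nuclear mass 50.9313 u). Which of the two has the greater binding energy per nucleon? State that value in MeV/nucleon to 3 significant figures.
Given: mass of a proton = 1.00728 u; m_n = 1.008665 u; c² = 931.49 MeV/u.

⁵¹₂₃V; 8.74 MeV/nucleon

⁹⁰₄₀Zr: Σm = 40(1.00728) + 50(1.008665) = 90.724450 u; Δm = 0.841650 u; E_B = 783.99 MeV; E_B/A = 8.711 MeV
⁵¹₂₃V: Σm = 23(1.00728) + 28(1.008665) = 51.410060 u; Δm = 0.478760 u; E_B = 445.96 MeV; E_B/A = 8.744 MeV
⁵¹₂₃V has the higher binding energy per nucleon, so it is the more tightly bound nucleus.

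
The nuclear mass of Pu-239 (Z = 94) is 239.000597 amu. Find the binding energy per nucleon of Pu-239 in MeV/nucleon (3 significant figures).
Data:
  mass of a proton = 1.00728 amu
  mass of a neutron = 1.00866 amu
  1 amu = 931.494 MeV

With 94 protons and 145 neutrons (A = 239):
Total constituent mass: 94 × 1.00728 + 145 × 1.00866 = 240.94002 amu
Δm = 240.94002 − 239.000597 = 1.939423 amu
Binding energy = Δm·c² = 1.939423 × 931.494 MeV/amu = 1806.56 MeV
Dividing by A = 239 gives 7.559 MeV per nucleon.

7.56 MeV/nucleon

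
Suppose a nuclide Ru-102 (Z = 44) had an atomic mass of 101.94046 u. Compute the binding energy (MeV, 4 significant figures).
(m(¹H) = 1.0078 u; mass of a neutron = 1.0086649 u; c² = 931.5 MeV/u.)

Total constituent mass: 44 × 1.0078 + 58 × 1.0086649 = 102.8457642 u
Mass defect Δm = 102.8457642 − 101.94046 = 0.9053042 u
Binding energy = Δm·c² = 0.9053042 × 931.5 MeV/u = 843.291 MeV

843.3 MeV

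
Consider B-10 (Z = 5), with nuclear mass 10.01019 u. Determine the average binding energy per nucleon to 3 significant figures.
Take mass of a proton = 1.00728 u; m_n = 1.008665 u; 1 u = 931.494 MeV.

Z = 5, so N = A − Z = 10 − 5 = 5.
Total constituent mass: 5 × 1.00728 + 5 × 1.008665 = 10.079725 u
Δm = 10.079725 − 10.01019 = 0.069535 u
E_B = 0.069535 × 931.494 = 64.7714 MeV
Dividing by A = 10 gives 6.477 MeV per nucleon.

6.48 MeV/nucleon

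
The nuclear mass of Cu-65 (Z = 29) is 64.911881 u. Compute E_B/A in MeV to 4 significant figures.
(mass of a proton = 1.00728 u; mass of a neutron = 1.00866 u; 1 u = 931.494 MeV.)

Mass of separated nucleons = 29(1.00728) + 36(1.00866) = 29.21112 + 36.31176 = 65.52288 u
The mass defect is 65.52288 − 64.911881 = 0.610999 u.
Converting to energy: 0.610999 u × 931.494 MeV/u = 569.142 MeV
BE/A = 569.142 MeV / 65 = 8.756 MeV/nucleon

8.756 MeV/nucleon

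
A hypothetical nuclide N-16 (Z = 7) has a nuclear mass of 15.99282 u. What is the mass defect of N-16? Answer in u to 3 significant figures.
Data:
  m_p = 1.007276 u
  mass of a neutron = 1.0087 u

With 7 protons and 9 neutrons (A = 16):
Σm = 7·m_p + 9·m_n = 7.050932 + 9.0783 = 16.129232 u
The mass defect is 16.129232 − 15.99282 = 0.136412 u.

0.136 u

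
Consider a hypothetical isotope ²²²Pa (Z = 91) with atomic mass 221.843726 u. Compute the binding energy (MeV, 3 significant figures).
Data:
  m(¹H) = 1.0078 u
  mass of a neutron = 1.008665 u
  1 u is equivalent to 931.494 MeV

Z = 91, so N = A − Z = 222 − 91 = 131.
Σm = 91·m(¹H) + 131·m_n = 91.7098 + 132.135115 = 223.844915 u
The mass defect is 223.844915 − 221.843726 = 2.001189 u.
Converting to energy: 2.001189 u × 931.494 MeV/u = 1864.10 MeV

1860 MeV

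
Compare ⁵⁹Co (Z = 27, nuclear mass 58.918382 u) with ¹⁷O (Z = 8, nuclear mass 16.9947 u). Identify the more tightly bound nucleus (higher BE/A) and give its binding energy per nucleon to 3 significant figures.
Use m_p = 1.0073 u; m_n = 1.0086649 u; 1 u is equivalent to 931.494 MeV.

⁵⁹Co: Σm = 27(1.0073) + 32(1.0086649) = 59.4743768 u; Δm = 0.5559948 u; E_B = 517.91 MeV; E_B/A = 8.778 MeV
¹⁷O: Σm = 8(1.0073) + 9(1.0086649) = 17.1363841 u; Δm = 0.1416841 u; E_B = 131.978 MeV; E_B/A = 7.763 MeV
⁵⁹Co has the higher binding energy per nucleon, so it is the more tightly bound nucleus.

⁵⁹Co; 8.78 MeV/nucleon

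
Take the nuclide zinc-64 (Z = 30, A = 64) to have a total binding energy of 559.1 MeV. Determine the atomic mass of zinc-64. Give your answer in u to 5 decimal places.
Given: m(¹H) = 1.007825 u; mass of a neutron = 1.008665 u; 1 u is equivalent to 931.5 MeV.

63.92915 u

Mass defect = 559.1 MeV / (931.5 MeV/u) = 0.6002147 u
Constituent mass = 30(1.007825) + 34(1.008665) = 64.529360 u
Atomic mass = 64.529360 − 0.6002147 = 63.9291453 u ≈ 63.92915 u (to 5 decimal places)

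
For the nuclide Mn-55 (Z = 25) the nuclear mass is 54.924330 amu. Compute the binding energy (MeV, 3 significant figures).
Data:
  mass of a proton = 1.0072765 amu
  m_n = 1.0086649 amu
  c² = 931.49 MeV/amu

482 MeV

Z = 25, so N = A − Z = 55 − 25 = 30.
Σm = 25·m_p + 30·m_n = 25.1819125 + 30.2599470 = 55.4418595 amu
Δm = 55.4418595 − 54.924330 = 0.5175295 amu
E_B = 0.5175295 × 931.49 = 482.074 MeV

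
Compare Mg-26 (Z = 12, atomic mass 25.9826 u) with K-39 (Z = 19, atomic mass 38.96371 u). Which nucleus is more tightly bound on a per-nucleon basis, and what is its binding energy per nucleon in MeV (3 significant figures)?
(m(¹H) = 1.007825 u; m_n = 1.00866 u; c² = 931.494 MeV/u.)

Mg-26: Σm = 12(1.007825) + 14(1.00866) = 26.215140 u; Δm = 0.232540 u; E_B = 216.61 MeV; E_B/A = 8.331 MeV
K-39: Σm = 19(1.007825) + 20(1.00866) = 39.321875 u; Δm = 0.358165 u; E_B = 333.63 MeV; E_B/A = 8.5546 MeV
K-39 has the higher binding energy per nucleon, so it is the more tightly bound nucleus.

K-39; 8.55 MeV/nucleon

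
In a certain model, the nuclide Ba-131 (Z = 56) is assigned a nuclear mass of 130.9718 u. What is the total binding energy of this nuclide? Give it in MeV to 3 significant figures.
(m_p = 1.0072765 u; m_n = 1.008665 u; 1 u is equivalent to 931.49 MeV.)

The nucleus contains 56 protons and 131 − 56 = 75 neutrons.
Total constituent mass: 56 × 1.0072765 + 75 × 1.008665 = 132.0573590 u
Δm = 132.0573590 − 130.9718 = 1.0855590 u
Converting to energy: 1.0855590 u × 931.49 MeV/u = 1011.19 MeV

1010 MeV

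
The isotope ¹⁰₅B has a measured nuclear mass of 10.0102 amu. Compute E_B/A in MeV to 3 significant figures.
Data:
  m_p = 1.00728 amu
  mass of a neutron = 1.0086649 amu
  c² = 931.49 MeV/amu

6.48 MeV/nucleon

Z = 5, so N = A − Z = 10 − 5 = 5.
Σm = 5·m_p + 5·m_n = 5.03640 + 5.0433245 = 10.0797245 amu
Mass defect Δm = 10.0797245 − 10.0102 = 0.0695245 amu
Converting to energy: 0.0695245 amu × 931.49 MeV/amu = 64.7614 MeV
Dividing by A = 10 gives 6.476 MeV per nucleon.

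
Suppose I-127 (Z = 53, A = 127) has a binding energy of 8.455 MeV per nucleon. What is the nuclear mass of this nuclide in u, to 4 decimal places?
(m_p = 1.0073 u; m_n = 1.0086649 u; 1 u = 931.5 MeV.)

Total binding energy = 127 × 8.455 = 1073.785 MeV
Mass defect = 1073.785 MeV / (931.5 MeV/u) = 1.152748 u
Constituent mass = 53(1.0073) + 74(1.0086649) = 128.0281026 u
Nuclear mass = 128.0281026 − 1.152748 = 126.8753546 u ≈ 126.8754 u (to 4 decimal places)

126.8754 u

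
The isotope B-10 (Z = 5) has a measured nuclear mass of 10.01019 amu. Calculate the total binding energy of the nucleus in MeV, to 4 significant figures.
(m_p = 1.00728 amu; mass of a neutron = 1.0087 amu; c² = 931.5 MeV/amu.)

64.93 MeV

With 5 protons and 5 neutrons (A = 10):
Σm = 5·m_p + 5·m_n = 5.03640 + 5.0435 = 10.07990 amu
The mass defect is 10.07990 − 10.01019 = 0.06971 amu.
E_B = 0.06971 × 931.5 = 64.9349 MeV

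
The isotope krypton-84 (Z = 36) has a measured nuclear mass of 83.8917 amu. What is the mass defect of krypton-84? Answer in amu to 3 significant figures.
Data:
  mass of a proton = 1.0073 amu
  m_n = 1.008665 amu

Mass of separated nucleons = 36(1.0073) + 48(1.008665) = 36.2628 + 48.415920 = 84.678720 amu
Δm = 84.678720 − 83.8917 = 0.787020 amu

0.787 amu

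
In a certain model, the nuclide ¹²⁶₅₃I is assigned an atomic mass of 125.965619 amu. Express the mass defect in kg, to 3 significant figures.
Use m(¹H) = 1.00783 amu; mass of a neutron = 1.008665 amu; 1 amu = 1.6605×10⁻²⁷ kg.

Mass of separated nucleons = 53(1.00783) + 73(1.008665) = 53.41499 + 73.632545 = 127.047535 amu
The mass defect is 127.047535 − 125.965619 = 1.081916 amu.
In SI units: 1.081916 amu × 1.6605×10⁻²⁷ kg/amu = 1.7965e-27 kg

1.80e-27 kg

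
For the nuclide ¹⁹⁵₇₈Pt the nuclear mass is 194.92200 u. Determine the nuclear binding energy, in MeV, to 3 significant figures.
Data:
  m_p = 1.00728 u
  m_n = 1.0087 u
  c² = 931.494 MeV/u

With 78 protons and 117 neutrons (A = 195):
Σm = 78·m_p + 117·m_n = 78.56784 + 118.0179 = 196.58574 u
Mass defect Δm = 196.58574 − 194.92200 = 1.66374 u
Converting to energy: 1.66374 u × 931.494 MeV/u = 1549.76 MeV

1550 MeV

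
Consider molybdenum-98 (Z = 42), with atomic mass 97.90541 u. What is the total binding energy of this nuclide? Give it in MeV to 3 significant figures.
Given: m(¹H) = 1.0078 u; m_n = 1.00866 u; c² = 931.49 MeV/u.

845 MeV

The nucleus contains 42 protons and 98 − 42 = 56 neutrons.
Σm = 42·m(¹H) + 56·m_n = 42.3276 + 56.48496 = 98.81256 u
Δm = 98.81256 − 97.90541 = 0.90715 u
E_B = 0.90715 × 931.49 = 845.001 MeV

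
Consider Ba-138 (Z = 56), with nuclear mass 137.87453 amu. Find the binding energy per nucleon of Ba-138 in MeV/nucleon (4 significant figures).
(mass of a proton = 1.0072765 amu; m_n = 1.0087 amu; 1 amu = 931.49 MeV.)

Z = 56, so N = A − Z = 138 − 56 = 82.
Σm = 56·m_p + 82·m_n = 56.4074840 + 82.7134 = 139.1208840 amu
Δm = 139.1208840 − 137.87453 = 1.2463540 amu
Converting to energy: 1.2463540 amu × 931.49 MeV/amu = 1160.97 MeV
BE/A = 1160.97 MeV / 138 = 8.413 MeV/nucleon

8.413 MeV/nucleon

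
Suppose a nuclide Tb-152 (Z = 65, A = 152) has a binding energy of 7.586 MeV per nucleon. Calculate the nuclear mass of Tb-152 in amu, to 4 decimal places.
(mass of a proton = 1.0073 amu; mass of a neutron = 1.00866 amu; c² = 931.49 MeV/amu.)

Total binding energy = 152 × 7.586 = 1153.072 MeV
Mass defect = 1153.072 MeV / (931.49 MeV/amu) = 1.237879 amu
Constituent mass = 65(1.0073) + 87(1.00866) = 153.22792 amu
Nuclear mass = 153.22792 − 1.237879 = 151.990041 amu ≈ 151.9900 amu (to 4 decimal places)

151.9900 amu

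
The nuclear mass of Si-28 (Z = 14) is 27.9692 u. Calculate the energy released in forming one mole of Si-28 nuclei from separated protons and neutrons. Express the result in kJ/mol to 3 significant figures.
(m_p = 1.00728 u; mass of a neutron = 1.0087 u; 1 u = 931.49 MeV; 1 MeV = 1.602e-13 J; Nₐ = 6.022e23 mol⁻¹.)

2.29e+10 kJ/mol

Σm = 14·m_p + 14·m_n = 14.10192 + 14.1218 = 28.22372 u
The mass defect is 28.22372 − 27.9692 = 0.25452 u.
Binding energy = Δm·c² = 0.25452 × 931.49 MeV/u = 237.083 MeV
Per nucleus in joules: 237.083 MeV × 1.602e-13 J/MeV = 3.7981e-11 J
Per mole: 3.7981e-11 J × 6.022e23 mol⁻¹ = 2.2872e+13 J/mol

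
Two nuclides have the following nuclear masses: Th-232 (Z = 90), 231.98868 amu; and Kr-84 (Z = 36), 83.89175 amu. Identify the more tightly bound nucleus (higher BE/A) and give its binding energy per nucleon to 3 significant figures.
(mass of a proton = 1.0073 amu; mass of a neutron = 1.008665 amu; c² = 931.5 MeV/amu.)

Kr-84; 8.73 MeV/nucleon

Th-232: Σm = 90(1.0073) + 142(1.008665) = 233.887430 amu; Δm = 1.898750 amu; E_B = 1768.7 MeV; E_B/A = 7.624 MeV
Kr-84: Σm = 36(1.0073) + 48(1.008665) = 84.678720 amu; Δm = 0.786970 amu; E_B = 733.06 MeV; E_B/A = 8.727 MeV
Kr-84 has the higher binding energy per nucleon, so it is the more tightly bound nucleus.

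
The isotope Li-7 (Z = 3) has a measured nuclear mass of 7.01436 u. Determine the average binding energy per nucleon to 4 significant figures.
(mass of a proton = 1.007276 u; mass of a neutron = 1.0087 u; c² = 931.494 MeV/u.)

With 3 protons and 4 neutrons (A = 7):
Total constituent mass: 3 × 1.007276 + 4 × 1.0087 = 7.056628 u
The mass defect is 7.056628 − 7.01436 = 0.042268 u.
Binding energy = Δm·c² = 0.042268 × 931.494 MeV/u = 39.3724 MeV
Per nucleon: 39.3724 / 7 = 5.625 MeV

5.625 MeV/nucleon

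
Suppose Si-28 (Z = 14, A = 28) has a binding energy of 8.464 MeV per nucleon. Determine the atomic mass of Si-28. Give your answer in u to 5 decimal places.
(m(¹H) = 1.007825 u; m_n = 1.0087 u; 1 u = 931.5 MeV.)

27.97693 u

Total binding energy = 28 × 8.464 = 236.992 MeV
Mass defect = 236.992 MeV / (931.5 MeV/u) = 0.2544198 u
Constituent mass = 14(1.007825) + 14(1.0087) = 28.231350 u
Atomic mass = 28.231350 − 0.2544198 = 27.9769302 u ≈ 27.97693 u (to 5 decimal places)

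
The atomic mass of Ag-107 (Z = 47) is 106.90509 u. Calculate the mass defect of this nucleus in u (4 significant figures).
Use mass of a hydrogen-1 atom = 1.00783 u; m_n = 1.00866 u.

The nucleus contains 47 protons and 107 − 47 = 60 neutrons.
Σm = 47·m(¹H) + 60·m_n = 47.36801 + 60.51960 = 107.88761 u
The mass defect is 107.88761 − 106.90509 = 0.98252 u.

0.9825 u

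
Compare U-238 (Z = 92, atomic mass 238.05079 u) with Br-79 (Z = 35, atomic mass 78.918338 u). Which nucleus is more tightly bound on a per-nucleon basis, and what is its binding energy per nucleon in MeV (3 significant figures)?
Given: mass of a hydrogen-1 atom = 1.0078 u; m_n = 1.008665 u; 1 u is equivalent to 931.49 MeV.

U-238: Σm = 92(1.0078) + 146(1.008665) = 239.982690 u; Δm = 1.931900 u; E_B = 1799.5 MeV; E_B/A = 7.561 MeV
Br-79: Σm = 35(1.0078) + 44(1.008665) = 79.654260 u; Δm = 0.735922 u; E_B = 685.50 MeV; E_B/A = 8.677 MeV
Br-79 has the higher binding energy per nucleon, so it is the more tightly bound nucleus.

Br-79; 8.68 MeV/nucleon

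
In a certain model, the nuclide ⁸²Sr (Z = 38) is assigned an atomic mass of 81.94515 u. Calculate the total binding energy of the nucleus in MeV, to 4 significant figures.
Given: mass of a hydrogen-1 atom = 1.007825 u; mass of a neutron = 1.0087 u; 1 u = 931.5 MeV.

With 38 protons and 44 neutrons (A = 82):
Total constituent mass: 38 × 1.007825 + 44 × 1.0087 = 82.680150 u
Δm = 82.680150 − 81.94515 = 0.735000 u
Binding energy = Δm·c² = 0.735000 × 931.5 MeV/u = 684.653 MeV

684.7 MeV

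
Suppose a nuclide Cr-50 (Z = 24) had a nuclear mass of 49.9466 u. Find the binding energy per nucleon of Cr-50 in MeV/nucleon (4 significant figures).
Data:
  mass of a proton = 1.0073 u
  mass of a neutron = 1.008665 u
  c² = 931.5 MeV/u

8.456 MeV/nucleon

Total constituent mass: 24 × 1.0073 + 26 × 1.008665 = 50.400490 u
Mass defect Δm = 50.400490 − 49.9466 = 0.453890 u
Binding energy = Δm·c² = 0.453890 × 931.5 MeV/u = 422.799 MeV
Per nucleon: 422.799 / 50 = 8.456 MeV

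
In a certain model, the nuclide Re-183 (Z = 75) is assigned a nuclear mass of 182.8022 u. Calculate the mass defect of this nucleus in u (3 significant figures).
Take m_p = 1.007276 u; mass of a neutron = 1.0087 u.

1.68 u

Mass of separated nucleons = 75(1.007276) + 108(1.0087) = 75.545700 + 108.9396 = 184.485300 u
Δm = 184.485300 − 182.8022 = 1.683100 u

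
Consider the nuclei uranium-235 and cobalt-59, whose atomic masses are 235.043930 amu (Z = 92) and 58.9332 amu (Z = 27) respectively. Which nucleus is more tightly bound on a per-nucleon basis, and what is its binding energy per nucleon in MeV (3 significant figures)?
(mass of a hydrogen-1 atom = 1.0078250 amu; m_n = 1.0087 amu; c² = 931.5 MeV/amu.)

cobalt-59; 8.79 MeV/nucleon

uranium-235: Σm = 92(1.0078250) + 143(1.0087) = 236.9640000 amu; Δm = 1.9200700 amu; E_B = 1788.5 MeV; E_B/A = 7.611 MeV
cobalt-59: Σm = 27(1.0078250) + 32(1.0087) = 59.4896750 amu; Δm = 0.5564750 amu; E_B = 518.36 MeV; E_B/A = 8.786 MeV
cobalt-59 has the higher binding energy per nucleon, so it is the more tightly bound nucleus.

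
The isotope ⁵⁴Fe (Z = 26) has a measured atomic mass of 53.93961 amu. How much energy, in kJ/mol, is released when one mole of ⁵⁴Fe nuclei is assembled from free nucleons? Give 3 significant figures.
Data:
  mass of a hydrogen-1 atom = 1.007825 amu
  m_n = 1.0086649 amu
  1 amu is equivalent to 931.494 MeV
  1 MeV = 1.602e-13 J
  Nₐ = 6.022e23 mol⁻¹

4.55e+10 kJ/mol

The nucleus contains 26 protons and 54 − 26 = 28 neutrons.
Total constituent mass: 26 × 1.007825 + 28 × 1.0086649 = 54.4460672 amu
The mass defect is 54.4460672 − 53.93961 = 0.5064572 amu.
E_B = 0.5064572 × 931.494 = 471.762 MeV
Per nucleus in joules: 471.762 MeV × 1.602e-13 J/MeV = 7.5576e-11 J
Per mole: 7.5576e-11 J × 6.022e23 mol⁻¹ = 4.5512e+13 J/mol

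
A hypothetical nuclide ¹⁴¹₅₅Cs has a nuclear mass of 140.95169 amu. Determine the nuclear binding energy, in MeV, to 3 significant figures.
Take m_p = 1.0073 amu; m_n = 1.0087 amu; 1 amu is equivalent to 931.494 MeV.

1120 MeV

Total constituent mass: 55 × 1.0073 + 86 × 1.0087 = 142.1497 amu
Δm = 142.1497 − 140.95169 = 1.19801 amu
Converting to energy: 1.19801 amu × 931.494 MeV/amu = 1115.94 MeV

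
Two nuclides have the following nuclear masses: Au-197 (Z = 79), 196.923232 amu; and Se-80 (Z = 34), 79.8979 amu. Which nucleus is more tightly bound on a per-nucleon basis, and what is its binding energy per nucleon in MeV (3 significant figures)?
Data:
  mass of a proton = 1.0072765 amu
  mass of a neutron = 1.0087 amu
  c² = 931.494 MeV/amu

Se-80; 8.73 MeV/nucleon

Au-197: Σm = 79(1.0072765) + 118(1.0087) = 198.6014435 amu; Δm = 1.6782115 amu; E_B = 1563.2 MeV; E_B/A = 7.935 MeV
Se-80: Σm = 34(1.0072765) + 46(1.0087) = 80.6476010 amu; Δm = 0.7497010 amu; E_B = 698.34 MeV; E_B/A = 8.729 MeV
Se-80 has the higher binding energy per nucleon, so it is the more tightly bound nucleus.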